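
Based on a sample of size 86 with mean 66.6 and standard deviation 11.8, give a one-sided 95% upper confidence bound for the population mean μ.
μ ≤ 68.72

Upper bound (one-sided):
t* = 1.663 (one-sided for 95%)
Upper bound = x̄ + t* · s/√n = 66.6 + 1.663 · 11.8/√86 = 68.72

We are 95% confident that μ ≤ 68.72.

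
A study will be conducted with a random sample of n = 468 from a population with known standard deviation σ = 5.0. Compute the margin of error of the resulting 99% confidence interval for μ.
Margin of error = 0.60

Margin of error = z* · σ/√n
= 2.576 · 5.0/√468
= 2.576 · 5.0/21.6333
= 0.60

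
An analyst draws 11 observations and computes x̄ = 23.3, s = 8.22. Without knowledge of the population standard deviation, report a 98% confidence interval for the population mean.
(16.45, 30.15)

t-interval (σ unknown):
df = n - 1 = 10
t* = 2.764 for 98% confidence

Margin of error = t* · s/√n = 2.764 · 8.22/√11 = 6.85

CI: (16.45, 30.15)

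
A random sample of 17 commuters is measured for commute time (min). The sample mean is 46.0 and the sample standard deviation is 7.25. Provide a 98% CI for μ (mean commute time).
(41.46, 50.54)

t-interval (σ unknown):
df = n - 1 = 16
t* = 2.583 for 98% confidence

Margin of error = t* · s/√n = 2.583 · 7.25/√17 = 4.54

CI: (41.46, 50.54)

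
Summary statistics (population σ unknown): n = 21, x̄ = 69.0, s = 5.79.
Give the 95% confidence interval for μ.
(66.36, 71.64)

t-interval (σ unknown):
df = n - 1 = 20
t* = 2.086 for 95% confidence

Margin of error = t* · s/√n = 2.086 · 5.79/√21 = 2.64

CI: (66.36, 71.64)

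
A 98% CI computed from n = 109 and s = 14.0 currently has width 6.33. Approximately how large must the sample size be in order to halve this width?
n ≈ 436

CI width ∝ 1/√n
To reduce width by factor 2, need √n to grow by 2 → need 2² = 4 times as many samples.

Current: n = 109, width = 6.33
New: n = 436, width ≈ 3.13

Width reduced by factor of 6.33/3.13 = 2.02.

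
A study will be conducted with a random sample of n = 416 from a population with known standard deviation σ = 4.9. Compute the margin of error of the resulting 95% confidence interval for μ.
Margin of error = 0.47

Margin of error = z* · σ/√n
= 1.960 · 4.9/√416
= 1.960 · 4.9/20.3961
= 0.47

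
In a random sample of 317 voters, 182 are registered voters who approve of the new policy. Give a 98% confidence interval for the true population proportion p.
(0.510, 0.639)

Proportion CI:
p̂ = 182/317 = 0.57413
SE = √(p̂(1-p̂)/n) = √(0.57413 · 0.42587 / 317) = 0.02777

z* = 2.326
Margin = z* · SE = 2.326 · 0.02777 = 0.0646

CI: 0.57413 ± 0.0646 = (0.510, 0.639)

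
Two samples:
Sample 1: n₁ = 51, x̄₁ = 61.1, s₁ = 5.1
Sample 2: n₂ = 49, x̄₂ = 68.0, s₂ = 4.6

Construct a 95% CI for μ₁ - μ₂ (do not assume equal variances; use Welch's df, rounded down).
(-8.83, -4.97)

Difference: x̄₁ - x̄₂ = -6.90
SE = √(s₁²/n₁ + s₂²/n₂) = √(5.1²/51 + 4.6²/49) = 0.9705
df = 97.62 → 97 (Welch–Satterthwaite, rounded down)
t* = 1.985

CI: -6.90 ± 1.985 · 0.9705 = -6.90 ± 1.93 = (-8.83, -4.97)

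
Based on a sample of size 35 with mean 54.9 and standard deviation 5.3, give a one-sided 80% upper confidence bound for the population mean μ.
μ ≤ 55.66

Upper bound (one-sided):
t* = 0.852 (one-sided for 80%)
Upper bound = x̄ + t* · s/√n = 54.9 + 0.852 · 5.3/√35 = 55.66

We are 80% confident that μ ≤ 55.66.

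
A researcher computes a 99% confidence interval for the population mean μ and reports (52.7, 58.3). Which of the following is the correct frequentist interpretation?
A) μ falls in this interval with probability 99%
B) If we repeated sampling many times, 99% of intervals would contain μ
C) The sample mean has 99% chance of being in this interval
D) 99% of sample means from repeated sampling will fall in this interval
B

A) Wrong — μ is fixed; the randomness lives in the interval, not in μ.
B) Correct — this is the frequentist long-run coverage interpretation.
C) Wrong — x̄ is observed and sits in the interval by construction.
D) Wrong — coverage applies to intervals containing μ, not to future x̄ values.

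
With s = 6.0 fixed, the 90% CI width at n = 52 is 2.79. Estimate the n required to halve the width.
n ≈ 208

CI width ∝ 1/√n
To reduce width by factor 2, need √n to grow by 2 → need 2² = 4 times as many samples.

Current: n = 52, width = 2.79
New: n = 208, width ≈ 1.37

Width reduced by factor of 2.79/1.37 = 2.04.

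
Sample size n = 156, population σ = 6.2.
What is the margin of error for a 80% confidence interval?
Margin of error = 0.64

Margin of error = z* · σ/√n
= 1.282 · 6.2/√156
= 1.282 · 6.2/12.4900
= 0.64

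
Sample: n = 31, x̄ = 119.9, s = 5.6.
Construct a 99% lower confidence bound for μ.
μ ≥ 117.43

Lower bound (one-sided):
t* = 2.457 (one-sided for 99%)
Lower bound = x̄ - t* · s/√n = 119.9 - 2.457 · 5.6/√31 = 117.43

We are 99% confident that μ ≥ 117.43.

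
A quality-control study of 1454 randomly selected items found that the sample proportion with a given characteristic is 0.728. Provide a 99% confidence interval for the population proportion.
(0.698, 0.758)

Proportion CI:
SE = √(p̂(1-p̂)/n) = √(0.728 · 0.272 / 1454) = 0.01167

z* = 2.576
Margin = z* · SE = 2.576 · 0.01167 = 0.0301

CI: 0.728 ± 0.0301 = (0.698, 0.758)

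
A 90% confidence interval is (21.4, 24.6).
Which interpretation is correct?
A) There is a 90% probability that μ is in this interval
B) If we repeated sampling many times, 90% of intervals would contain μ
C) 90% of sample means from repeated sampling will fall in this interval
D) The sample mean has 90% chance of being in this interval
B

A) Wrong — μ is fixed; the randomness lives in the interval, not in μ.
B) Correct — this is the frequentist long-run coverage interpretation.
C) Wrong — coverage applies to intervals containing μ, not to future x̄ values.
D) Wrong — x̄ is observed and sits in the interval by construction.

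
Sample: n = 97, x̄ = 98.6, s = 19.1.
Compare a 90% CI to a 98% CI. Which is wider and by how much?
98% CI is wider by 2.74

df = 96
90% CI: t* = 1.661, (95.38, 101.82), width = 2 · t* · s/√n = 6.44
98% CI: t* = 2.366, (94.01, 103.19), width = 2 · t* · s/√n = 9.18

The 98% CI is wider by 9.18 - 6.44 = 2.74.
Higher confidence requires a wider interval.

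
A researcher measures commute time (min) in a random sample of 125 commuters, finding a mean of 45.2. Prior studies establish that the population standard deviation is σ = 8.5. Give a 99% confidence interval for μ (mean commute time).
(43.24, 47.16)

z-interval (σ known):
z* = 2.576 for 99% confidence

Margin of error = z* · σ/√n = 2.576 · 8.5/√125 = 1.96

CI: (45.2 - 1.96, 45.2 + 1.96) = (43.24, 47.16)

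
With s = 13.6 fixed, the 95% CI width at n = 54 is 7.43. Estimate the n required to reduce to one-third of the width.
n ≈ 486

CI width ∝ 1/√n
To reduce width by factor 3, need √n to grow by 3 → need 3² = 9 times as many samples.

Current: n = 54, width = 7.43
New: n = 486, width ≈ 2.42

Width reduced by factor of 7.43/2.42 = 3.07.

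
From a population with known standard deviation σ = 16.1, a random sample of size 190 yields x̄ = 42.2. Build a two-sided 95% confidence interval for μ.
(39.91, 44.49)

z-interval (σ known):
z* = 1.960 for 95% confidence

Margin of error = z* · σ/√n = 1.960 · 16.1/√190 = 2.29

CI: (42.2 - 2.29, 42.2 + 2.29) = (39.91, 44.49)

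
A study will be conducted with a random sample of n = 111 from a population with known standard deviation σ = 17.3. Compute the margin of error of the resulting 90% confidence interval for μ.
Margin of error = 2.70

Margin of error = z* · σ/√n
= 1.645 · 17.3/√111
= 1.645 · 17.3/10.5357
= 2.70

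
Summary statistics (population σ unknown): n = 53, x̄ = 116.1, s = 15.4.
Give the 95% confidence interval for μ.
(111.85, 120.35)

t-interval (σ unknown):
df = n - 1 = 52
t* = 2.007 for 95% confidence

Margin of error = t* · s/√n = 2.007 · 15.4/√53 = 4.25

CI: (111.85, 120.35)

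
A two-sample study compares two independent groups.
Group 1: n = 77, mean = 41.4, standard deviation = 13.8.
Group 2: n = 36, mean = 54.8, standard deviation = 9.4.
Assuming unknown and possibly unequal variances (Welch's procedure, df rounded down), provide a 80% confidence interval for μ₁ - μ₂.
(-16.26, -10.54)

Difference: x̄₁ - x̄₂ = -13.40
SE = √(s₁²/n₁ + s₂²/n₂) = √(13.8²/77 + 9.4²/36) = 2.2198
df = 96.13 → 96 (Welch–Satterthwaite, rounded down)
t* = 1.290

CI: -13.40 ± 1.290 · 2.2198 = -13.40 ± 2.86 = (-16.26, -10.54)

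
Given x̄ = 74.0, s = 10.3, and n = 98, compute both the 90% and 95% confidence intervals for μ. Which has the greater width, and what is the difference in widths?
95% CI is wider by 0.67

df = 97
90% CI: t* = 1.661, (72.27, 75.73), width = 2 · t* · s/√n = 3.46
95% CI: t* = 1.985, (71.93, 76.07), width = 2 · t* · s/√n = 4.13

The 95% CI is wider by 4.13 - 3.46 = 0.67.
Higher confidence requires a wider interval.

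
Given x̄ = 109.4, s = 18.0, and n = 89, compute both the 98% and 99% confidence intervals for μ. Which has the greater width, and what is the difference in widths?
99% CI is wider by 1.01

df = 88
98% CI: t* = 2.369, (104.88, 113.92), width = 2 · t* · s/√n = 9.04
99% CI: t* = 2.633, (104.38, 114.42), width = 2 · t* · s/√n = 10.05

The 99% CI is wider by 10.05 - 9.04 = 1.01.
Higher confidence requires a wider interval.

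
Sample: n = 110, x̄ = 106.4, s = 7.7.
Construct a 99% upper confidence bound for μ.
μ ≤ 108.13

Upper bound (one-sided):
t* = 2.361 (one-sided for 99%)
Upper bound = x̄ + t* · s/√n = 106.4 + 2.361 · 7.7/√110 = 108.13

We are 99% confident that μ ≤ 108.13.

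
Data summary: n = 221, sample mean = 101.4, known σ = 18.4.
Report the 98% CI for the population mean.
(98.52, 104.28)

z-interval (σ known):
z* = 2.326 for 98% confidence

Margin of error = z* · σ/√n = 2.326 · 18.4/√221 = 2.88

CI: (101.4 - 2.88, 101.4 + 2.88) = (98.52, 104.28)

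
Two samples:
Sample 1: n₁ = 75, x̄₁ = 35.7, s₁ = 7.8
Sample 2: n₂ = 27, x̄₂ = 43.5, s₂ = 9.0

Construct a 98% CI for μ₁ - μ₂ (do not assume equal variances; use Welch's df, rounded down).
(-12.53, -3.07)

Difference: x̄₁ - x̄₂ = -7.80
SE = √(s₁²/n₁ + s₂²/n₂) = √(7.8²/75 + 9.0²/27) = 1.9522
df = 40.91 → 40 (Welch–Satterthwaite, rounded down)
t* = 2.423

CI: -7.80 ± 2.423 · 1.9522 = -7.80 ± 4.73 = (-12.53, -3.07)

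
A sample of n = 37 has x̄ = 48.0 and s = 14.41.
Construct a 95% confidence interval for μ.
(43.20, 52.80)

t-interval (σ unknown):
df = n - 1 = 36
t* = 2.028 for 95% confidence

Margin of error = t* · s/√n = 2.028 · 14.41/√37 = 4.80

CI: (43.20, 52.80)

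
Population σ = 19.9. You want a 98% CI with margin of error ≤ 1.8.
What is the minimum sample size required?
n ≥ 662

For margin E ≤ 1.8:
n ≥ (z* · σ / E)²
n ≥ (2.326 · 19.9 / 1.8)²
n ≥ 661.27

Minimum n = 662 (rounding up)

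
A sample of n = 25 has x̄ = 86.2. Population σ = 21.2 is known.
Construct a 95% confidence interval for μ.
(77.89, 94.51)

z-interval (σ known):
z* = 1.960 for 95% confidence

Margin of error = z* · σ/√n = 1.960 · 21.2/√25 = 8.31

CI: (86.2 - 8.31, 86.2 + 8.31) = (77.89, 94.51)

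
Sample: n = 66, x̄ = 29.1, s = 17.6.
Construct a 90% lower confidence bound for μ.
μ ≥ 26.29

Lower bound (one-sided):
t* = 1.295 (one-sided for 90%)
Lower bound = x̄ - t* · s/√n = 29.1 - 1.295 · 17.6/√66 = 26.29

We are 90% confident that μ ≥ 26.29.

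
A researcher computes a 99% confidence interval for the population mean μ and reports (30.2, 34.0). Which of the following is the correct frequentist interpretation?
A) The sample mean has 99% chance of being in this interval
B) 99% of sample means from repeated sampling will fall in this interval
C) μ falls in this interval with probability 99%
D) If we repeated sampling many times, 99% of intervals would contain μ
D

A) Wrong — x̄ is observed and sits in the interval by construction.
B) Wrong — coverage applies to intervals containing μ, not to future x̄ values.
C) Wrong — μ is fixed; the randomness lives in the interval, not in μ.
D) Correct — this is the frequentist long-run coverage interpretation.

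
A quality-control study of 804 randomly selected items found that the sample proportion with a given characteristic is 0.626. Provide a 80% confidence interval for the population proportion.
(0.604, 0.648)

Proportion CI:
SE = √(p̂(1-p̂)/n) = √(0.626 · 0.374 / 804) = 0.01706

z* = 1.282
Margin = z* · SE = 1.282 · 0.01706 = 0.0219

CI: 0.626 ± 0.0219 = (0.604, 0.648)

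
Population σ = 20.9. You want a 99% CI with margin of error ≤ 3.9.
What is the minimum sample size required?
n ≥ 191

For margin E ≤ 3.9:
n ≥ (z* · σ / E)²
n ≥ (2.576 · 20.9 / 3.9)²
n ≥ 190.57

Minimum n = 191 (rounding up)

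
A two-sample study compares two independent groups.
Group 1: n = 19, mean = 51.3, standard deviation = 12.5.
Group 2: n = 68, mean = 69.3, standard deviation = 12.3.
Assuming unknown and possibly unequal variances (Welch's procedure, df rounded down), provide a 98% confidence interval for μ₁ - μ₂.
(-25.97, -10.03)

Difference: x̄₁ - x̄₂ = -18.00
SE = √(s₁²/n₁ + s₂²/n₂) = √(12.5²/19 + 12.3²/68) = 3.2324
df = 28.50 → 28 (Welch–Satterthwaite, rounded down)
t* = 2.467

CI: -18.00 ± 2.467 · 3.2324 = -18.00 ± 7.97 = (-25.97, -10.03)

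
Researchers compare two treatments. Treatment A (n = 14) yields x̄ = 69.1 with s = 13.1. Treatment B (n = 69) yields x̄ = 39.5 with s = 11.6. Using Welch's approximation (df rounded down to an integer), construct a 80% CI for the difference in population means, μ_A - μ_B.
(24.58, 34.62)

Difference: x̄₁ - x̄₂ = 29.60
SE = √(s₁²/n₁ + s₂²/n₂) = √(13.1²/14 + 11.6²/69) = 3.7694
df = 17.38 → 17 (Welch–Satterthwaite, rounded down)
t* = 1.333

CI: 29.60 ± 1.333 · 3.7694 = 29.60 ± 5.02 = (24.58, 34.62)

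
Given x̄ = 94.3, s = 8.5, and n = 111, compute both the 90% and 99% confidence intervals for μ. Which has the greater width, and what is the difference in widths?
99% CI is wider by 1.55

df = 110
90% CI: t* = 1.659, (92.96, 95.64), width = 2 · t* · s/√n = 2.68
99% CI: t* = 2.621, (92.19, 96.41), width = 2 · t* · s/√n = 4.23

The 99% CI is wider by 4.23 - 2.68 = 1.55.
Higher confidence requires a wider interval.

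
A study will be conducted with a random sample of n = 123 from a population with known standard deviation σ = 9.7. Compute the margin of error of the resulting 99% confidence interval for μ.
Margin of error = 2.25

Margin of error = z* · σ/√n
= 2.576 · 9.7/√123
= 2.576 · 9.7/11.0905
= 2.25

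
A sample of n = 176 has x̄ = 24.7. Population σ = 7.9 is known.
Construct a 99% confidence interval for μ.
(23.17, 26.23)

z-interval (σ known):
z* = 2.576 for 99% confidence

Margin of error = z* · σ/√n = 2.576 · 7.9/√176 = 1.53

CI: (24.7 - 1.53, 24.7 + 1.53) = (23.17, 26.23)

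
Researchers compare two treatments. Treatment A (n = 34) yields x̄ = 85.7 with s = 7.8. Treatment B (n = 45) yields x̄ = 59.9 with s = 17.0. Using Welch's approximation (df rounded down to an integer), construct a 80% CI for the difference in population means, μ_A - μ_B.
(22.09, 29.51)

Difference: x̄₁ - x̄₂ = 25.80
SE = √(s₁²/n₁ + s₂²/n₂) = √(7.8²/34 + 17.0²/45) = 2.8656
df = 65.19 → 65 (Welch–Satterthwaite, rounded down)
t* = 1.295

CI: 25.80 ± 1.295 · 2.8656 = 25.80 ± 3.71 = (22.09, 29.51)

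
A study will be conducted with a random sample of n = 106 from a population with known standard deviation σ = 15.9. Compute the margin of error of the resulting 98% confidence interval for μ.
Margin of error = 3.59

Margin of error = z* · σ/√n
= 2.326 · 15.9/√106
= 2.326 · 15.9/10.2956
= 3.59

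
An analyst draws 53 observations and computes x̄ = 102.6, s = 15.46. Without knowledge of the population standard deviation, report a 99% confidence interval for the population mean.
(96.92, 108.28)

t-interval (σ unknown):
df = n - 1 = 52
t* = 2.674 for 99% confidence

Margin of error = t* · s/√n = 2.674 · 15.46/√53 = 5.68

CI: (96.92, 108.28)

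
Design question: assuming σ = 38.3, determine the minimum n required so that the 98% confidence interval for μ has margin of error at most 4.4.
n ≥ 410

For margin E ≤ 4.4:
n ≥ (z* · σ / E)²
n ≥ (2.326 · 38.3 / 4.4)²
n ≥ 409.93

Minimum n = 410 (rounding up)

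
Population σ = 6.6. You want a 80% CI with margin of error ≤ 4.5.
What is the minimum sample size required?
n ≥ 4

For margin E ≤ 4.5:
n ≥ (z* · σ / E)²
n ≥ (1.282 · 6.6 / 4.5)²
n ≥ 3.54

Minimum n = 4 (rounding up)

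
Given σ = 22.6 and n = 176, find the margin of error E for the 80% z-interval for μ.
Margin of error = 2.18

Margin of error = z* · σ/√n
= 1.282 · 22.6/√176
= 1.282 · 22.6/13.2665
= 2.18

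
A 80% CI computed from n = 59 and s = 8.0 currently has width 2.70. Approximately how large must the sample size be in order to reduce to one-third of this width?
n ≈ 531

CI width ∝ 1/√n
To reduce width by factor 3, need √n to grow by 3 → need 3² = 9 times as many samples.

Current: n = 59, width = 2.70
New: n = 531, width ≈ 0.89

Width reduced by factor of 2.70/0.89 = 3.03.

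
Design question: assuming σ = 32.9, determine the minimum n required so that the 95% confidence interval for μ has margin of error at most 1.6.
n ≥ 1625

For margin E ≤ 1.6:
n ≥ (z* · σ / E)²
n ≥ (1.960 · 32.9 / 1.6)²
n ≥ 1624.29

Minimum n = 1625 (rounding up)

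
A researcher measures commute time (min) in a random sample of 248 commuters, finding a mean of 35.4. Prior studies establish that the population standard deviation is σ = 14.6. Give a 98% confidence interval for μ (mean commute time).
(33.24, 37.56)

z-interval (σ known):
z* = 2.326 for 98% confidence

Margin of error = z* · σ/√n = 2.326 · 14.6/√248 = 2.16

CI: (35.4 - 2.16, 35.4 + 2.16) = (33.24, 37.56)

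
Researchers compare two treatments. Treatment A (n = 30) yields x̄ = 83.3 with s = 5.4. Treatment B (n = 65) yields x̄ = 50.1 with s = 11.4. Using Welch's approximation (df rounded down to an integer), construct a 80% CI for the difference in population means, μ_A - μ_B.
(30.97, 35.43)

Difference: x̄₁ - x̄₂ = 33.20
SE = √(s₁²/n₁ + s₂²/n₂) = √(5.4²/30 + 11.4²/65) = 1.7238
df = 92.90 → 92 (Welch–Satterthwaite, rounded down)
t* = 1.291

CI: 33.20 ± 1.291 · 1.7238 = 33.20 ± 2.23 = (30.97, 35.43)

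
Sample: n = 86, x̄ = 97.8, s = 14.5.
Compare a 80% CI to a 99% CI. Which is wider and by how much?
99% CI is wider by 4.20

df = 85
80% CI: t* = 1.292, (95.78, 99.82), width = 2 · t* · s/√n = 4.04
99% CI: t* = 2.635, (93.68, 101.92), width = 2 · t* · s/√n = 8.24

The 99% CI is wider by 8.24 - 4.04 = 4.20.
Higher confidence requires a wider interval.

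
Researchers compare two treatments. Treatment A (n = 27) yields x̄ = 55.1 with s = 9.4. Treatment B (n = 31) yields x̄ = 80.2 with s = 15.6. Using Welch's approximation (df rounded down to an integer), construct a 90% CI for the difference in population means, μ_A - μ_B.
(-30.69, -19.51)

Difference: x̄₁ - x̄₂ = -25.10
SE = √(s₁²/n₁ + s₂²/n₂) = √(9.4²/27 + 15.6²/31) = 3.3351
df = 50.17 → 50 (Welch–Satterthwaite, rounded down)
t* = 1.676

CI: -25.10 ± 1.676 · 3.3351 = -25.10 ± 5.59 = (-30.69, -19.51)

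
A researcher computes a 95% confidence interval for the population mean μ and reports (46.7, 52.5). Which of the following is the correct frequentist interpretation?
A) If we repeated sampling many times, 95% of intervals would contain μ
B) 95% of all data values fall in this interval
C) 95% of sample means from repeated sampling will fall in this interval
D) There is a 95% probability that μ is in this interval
A

A) Correct — this is the frequentist long-run coverage interpretation.
B) Wrong — a CI is about the parameter μ, not individual data values.
C) Wrong — coverage applies to intervals containing μ, not to future x̄ values.
D) Wrong — μ is fixed; the randomness lives in the interval, not in μ.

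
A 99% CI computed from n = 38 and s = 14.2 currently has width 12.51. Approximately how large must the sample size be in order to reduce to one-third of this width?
n ≈ 342

CI width ∝ 1/√n
To reduce width by factor 3, need √n to grow by 3 → need 3² = 9 times as many samples.

Current: n = 38, width = 12.51
New: n = 342, width ≈ 3.98

Width reduced by factor of 12.51/3.98 = 3.14.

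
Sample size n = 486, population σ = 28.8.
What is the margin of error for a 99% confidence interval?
Margin of error = 3.37

Margin of error = z* · σ/√n
= 2.576 · 28.8/√486
= 2.576 · 28.8/22.0454
= 3.37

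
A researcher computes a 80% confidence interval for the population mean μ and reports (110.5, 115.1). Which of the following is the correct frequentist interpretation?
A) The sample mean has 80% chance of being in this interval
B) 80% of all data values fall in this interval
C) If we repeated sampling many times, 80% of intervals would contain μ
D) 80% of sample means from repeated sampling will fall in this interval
C

A) Wrong — x̄ is observed and sits in the interval by construction.
B) Wrong — a CI is about the parameter μ, not individual data values.
C) Correct — this is the frequentist long-run coverage interpretation.
D) Wrong — coverage applies to intervals containing μ, not to future x̄ values.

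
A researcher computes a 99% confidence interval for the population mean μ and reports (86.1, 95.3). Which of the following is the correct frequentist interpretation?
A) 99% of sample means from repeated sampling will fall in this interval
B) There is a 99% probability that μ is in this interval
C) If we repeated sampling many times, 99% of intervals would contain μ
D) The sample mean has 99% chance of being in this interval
C

A) Wrong — coverage applies to intervals containing μ, not to future x̄ values.
B) Wrong — μ is fixed; the randomness lives in the interval, not in μ.
C) Correct — this is the frequentist long-run coverage interpretation.
D) Wrong — x̄ is observed and sits in the interval by construction.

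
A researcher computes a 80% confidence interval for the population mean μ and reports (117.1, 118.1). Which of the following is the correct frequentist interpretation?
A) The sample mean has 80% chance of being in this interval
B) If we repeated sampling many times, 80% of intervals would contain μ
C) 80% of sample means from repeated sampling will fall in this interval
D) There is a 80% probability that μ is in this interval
B

A) Wrong — x̄ is observed and sits in the interval by construction.
B) Correct — this is the frequentist long-run coverage interpretation.
C) Wrong — coverage applies to intervals containing μ, not to future x̄ values.
D) Wrong — μ is fixed; the randomness lives in the interval, not in μ.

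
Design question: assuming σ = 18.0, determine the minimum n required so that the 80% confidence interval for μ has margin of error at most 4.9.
n ≥ 23

For margin E ≤ 4.9:
n ≥ (z* · σ / E)²
n ≥ (1.282 · 18.0 / 4.9)²
n ≥ 22.18

Minimum n = 23 (rounding up)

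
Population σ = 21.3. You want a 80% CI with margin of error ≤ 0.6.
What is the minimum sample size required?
n ≥ 2072

For margin E ≤ 0.6:
n ≥ (z* · σ / E)²
n ≥ (1.282 · 21.3 / 0.6)²
n ≥ 2071.25

Minimum n = 2072 (rounding up)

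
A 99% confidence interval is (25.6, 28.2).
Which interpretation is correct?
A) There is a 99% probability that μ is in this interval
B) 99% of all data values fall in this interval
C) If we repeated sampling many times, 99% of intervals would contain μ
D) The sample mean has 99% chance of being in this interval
C

A) Wrong — μ is fixed; the randomness lives in the interval, not in μ.
B) Wrong — a CI is about the parameter μ, not individual data values.
C) Correct — this is the frequentist long-run coverage interpretation.
D) Wrong — x̄ is observed and sits in the interval by construction.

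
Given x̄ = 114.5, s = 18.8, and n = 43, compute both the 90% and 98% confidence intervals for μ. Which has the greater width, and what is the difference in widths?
98% CI is wider by 4.22

df = 42
90% CI: t* = 1.682, (109.68, 119.32), width = 2 · t* · s/√n = 9.64
98% CI: t* = 2.418, (107.57, 121.43), width = 2 · t* · s/√n = 13.86

The 98% CI is wider by 13.86 - 9.64 = 4.22.
Higher confidence requires a wider interval.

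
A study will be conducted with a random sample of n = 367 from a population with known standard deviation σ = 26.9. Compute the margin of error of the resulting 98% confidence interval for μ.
Margin of error = 3.27

Margin of error = z* · σ/√n
= 2.326 · 26.9/√367
= 2.326 · 26.9/19.1572
= 3.27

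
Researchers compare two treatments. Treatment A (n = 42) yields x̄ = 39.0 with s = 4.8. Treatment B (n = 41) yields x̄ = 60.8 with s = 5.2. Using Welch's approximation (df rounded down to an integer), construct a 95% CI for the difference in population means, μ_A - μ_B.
(-23.99, -19.61)

Difference: x̄₁ - x̄₂ = -21.80
SE = √(s₁²/n₁ + s₂²/n₂) = √(4.8²/42 + 5.2²/41) = 1.0991
df = 80.13 → 80 (Welch–Satterthwaite, rounded down)
t* = 1.990

CI: -21.80 ± 1.990 · 1.0991 = -21.80 ± 2.19 = (-23.99, -19.61)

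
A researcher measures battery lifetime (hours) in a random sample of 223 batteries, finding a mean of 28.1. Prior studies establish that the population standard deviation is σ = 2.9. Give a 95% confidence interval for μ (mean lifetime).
(27.72, 28.48)

z-interval (σ known):
z* = 1.960 for 95% confidence

Margin of error = z* · σ/√n = 1.960 · 2.9/√223 = 0.38

CI: (28.1 - 0.38, 28.1 + 0.38) = (27.72, 28.48)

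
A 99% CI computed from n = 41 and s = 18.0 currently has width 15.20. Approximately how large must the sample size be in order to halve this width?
n ≈ 164

CI width ∝ 1/√n
To reduce width by factor 2, need √n to grow by 2 → need 2² = 4 times as many samples.

Current: n = 41, width = 15.20
New: n = 164, width ≈ 7.33

Width reduced by factor of 15.20/7.33 = 2.07.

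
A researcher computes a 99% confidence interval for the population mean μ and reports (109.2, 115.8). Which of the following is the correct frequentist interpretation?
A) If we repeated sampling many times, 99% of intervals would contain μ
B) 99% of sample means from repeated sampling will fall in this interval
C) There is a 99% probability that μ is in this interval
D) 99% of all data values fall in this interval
A

A) Correct — this is the frequentist long-run coverage interpretation.
B) Wrong — coverage applies to intervals containing μ, not to future x̄ values.
C) Wrong — μ is fixed; the randomness lives in the interval, not in μ.
D) Wrong — a CI is about the parameter μ, not individual data values.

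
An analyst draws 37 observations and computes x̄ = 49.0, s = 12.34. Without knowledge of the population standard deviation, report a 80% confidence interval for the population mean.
(46.35, 51.65)

t-interval (σ unknown):
df = n - 1 = 36
t* = 1.306 for 80% confidence

Margin of error = t* · s/√n = 1.306 · 12.34/√37 = 2.65

CI: (46.35, 51.65)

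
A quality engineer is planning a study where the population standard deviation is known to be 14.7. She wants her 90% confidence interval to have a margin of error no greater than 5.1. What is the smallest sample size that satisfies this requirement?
n ≥ 23

For margin E ≤ 5.1:
n ≥ (z* · σ / E)²
n ≥ (1.645 · 14.7 / 5.1)²
n ≥ 22.48

Minimum n = 23 (rounding up)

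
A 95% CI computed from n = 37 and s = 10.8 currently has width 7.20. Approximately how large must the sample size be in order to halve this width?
n ≈ 148

CI width ∝ 1/√n
To reduce width by factor 2, need √n to grow by 2 → need 2² = 4 times as many samples.

Current: n = 37, width = 7.20
New: n = 148, width ≈ 3.51

Width reduced by factor of 7.20/3.51 = 2.05.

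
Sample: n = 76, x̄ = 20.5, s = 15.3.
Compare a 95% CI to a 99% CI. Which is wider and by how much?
99% CI is wider by 2.29

df = 75
95% CI: t* = 1.992, (17.00, 24.00), width = 2 · t* · s/√n = 6.99
99% CI: t* = 2.643, (15.86, 25.14), width = 2 · t* · s/√n = 9.28

The 99% CI is wider by 9.28 - 6.99 = 2.29.
Higher confidence requires a wider interval.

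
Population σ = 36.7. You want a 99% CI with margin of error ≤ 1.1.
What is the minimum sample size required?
n ≥ 7387

For margin E ≤ 1.1:
n ≥ (z* · σ / E)²
n ≥ (2.576 · 36.7 / 1.1)²
n ≥ 7386.50

Minimum n = 7387 (rounding up)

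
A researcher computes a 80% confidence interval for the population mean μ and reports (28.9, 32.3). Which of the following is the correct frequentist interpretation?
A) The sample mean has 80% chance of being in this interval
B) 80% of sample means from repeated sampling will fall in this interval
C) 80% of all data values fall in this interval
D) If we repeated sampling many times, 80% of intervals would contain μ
D

A) Wrong — x̄ is observed and sits in the interval by construction.
B) Wrong — coverage applies to intervals containing μ, not to future x̄ values.
C) Wrong — a CI is about the parameter μ, not individual data values.
D) Correct — this is the frequentist long-run coverage interpretation.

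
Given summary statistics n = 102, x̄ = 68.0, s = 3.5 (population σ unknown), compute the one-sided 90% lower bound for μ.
μ ≥ 67.55

Lower bound (one-sided):
t* = 1.290 (one-sided for 90%)
Lower bound = x̄ - t* · s/√n = 68.0 - 1.290 · 3.5/√102 = 67.55

We are 90% confident that μ ≥ 67.55.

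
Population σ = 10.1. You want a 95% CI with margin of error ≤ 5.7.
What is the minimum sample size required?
n ≥ 13

For margin E ≤ 5.7:
n ≥ (z* · σ / E)²
n ≥ (1.960 · 10.1 / 5.7)²
n ≥ 12.06

Minimum n = 13 (rounding up)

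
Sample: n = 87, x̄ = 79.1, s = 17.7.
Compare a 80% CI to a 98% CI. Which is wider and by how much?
98% CI is wider by 4.09

df = 86
80% CI: t* = 1.291, (76.65, 81.55), width = 2 · t* · s/√n = 4.90
98% CI: t* = 2.370, (74.60, 83.60), width = 2 · t* · s/√n = 8.99

The 98% CI is wider by 8.99 - 4.90 = 4.09.
Higher confidence requires a wider interval.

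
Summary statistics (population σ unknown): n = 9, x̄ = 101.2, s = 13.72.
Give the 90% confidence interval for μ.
(92.69, 109.71)

t-interval (σ unknown):
df = n - 1 = 8
t* = 1.860 for 90% confidence

Margin of error = t* · s/√n = 1.860 · 13.72/√9 = 8.51

CI: (92.69, 109.71)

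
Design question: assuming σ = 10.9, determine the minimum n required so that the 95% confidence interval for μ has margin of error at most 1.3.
n ≥ 271

For margin E ≤ 1.3:
n ≥ (z* · σ / E)²
n ≥ (1.960 · 10.9 / 1.3)²
n ≥ 270.07

Minimum n = 271 (rounding up)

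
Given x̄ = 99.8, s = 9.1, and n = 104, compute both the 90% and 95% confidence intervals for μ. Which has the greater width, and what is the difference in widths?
95% CI is wider by 0.58

df = 103
90% CI: t* = 1.660, (98.32, 101.28), width = 2 · t* · s/√n = 2.96
95% CI: t* = 1.983, (98.03, 101.57), width = 2 · t* · s/√n = 3.54

The 95% CI is wider by 3.54 - 2.96 = 0.58.
Higher confidence requires a wider interval.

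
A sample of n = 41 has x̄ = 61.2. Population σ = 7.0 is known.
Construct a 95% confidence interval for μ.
(59.06, 63.34)

z-interval (σ known):
z* = 1.960 for 95% confidence

Margin of error = z* · σ/√n = 1.960 · 7.0/√41 = 2.14

CI: (61.2 - 2.14, 61.2 + 2.14) = (59.06, 63.34)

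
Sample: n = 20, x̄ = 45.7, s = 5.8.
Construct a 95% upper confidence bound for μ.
μ ≤ 47.94

Upper bound (one-sided):
t* = 1.729 (one-sided for 95%)
Upper bound = x̄ + t* · s/√n = 45.7 + 1.729 · 5.8/√20 = 47.94

We are 95% confident that μ ≤ 47.94.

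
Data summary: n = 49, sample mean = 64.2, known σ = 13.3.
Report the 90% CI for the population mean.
(61.07, 67.33)

z-interval (σ known):
z* = 1.645 for 90% confidence

Margin of error = z* · σ/√n = 1.645 · 13.3/√49 = 3.13

CI: (64.2 - 3.13, 64.2 + 3.13) = (61.07, 67.33)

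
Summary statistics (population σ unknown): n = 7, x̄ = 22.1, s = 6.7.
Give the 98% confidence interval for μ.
(14.14, 30.06)

t-interval (σ unknown):
df = n - 1 = 6
t* = 3.143 for 98% confidence

Margin of error = t* · s/√n = 3.143 · 6.7/√7 = 7.96

CI: (14.14, 30.06)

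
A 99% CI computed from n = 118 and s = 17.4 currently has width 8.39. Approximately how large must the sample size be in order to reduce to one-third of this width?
n ≈ 1062

CI width ∝ 1/√n
To reduce width by factor 3, need √n to grow by 3 → need 3² = 9 times as many samples.

Current: n = 118, width = 8.39
New: n = 1062, width ≈ 2.76

Width reduced by factor of 8.39/2.76 = 3.04.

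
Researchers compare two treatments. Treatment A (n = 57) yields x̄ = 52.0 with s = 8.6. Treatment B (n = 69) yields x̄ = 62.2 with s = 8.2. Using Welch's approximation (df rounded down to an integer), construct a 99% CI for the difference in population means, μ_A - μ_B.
(-14.15, -6.25)

Difference: x̄₁ - x̄₂ = -10.20
SE = √(s₁²/n₁ + s₂²/n₂) = √(8.6²/57 + 8.2²/69) = 1.5073
df = 117.24 → 117 (Welch–Satterthwaite, rounded down)
t* = 2.619

CI: -10.20 ± 2.619 · 1.5073 = -10.20 ± 3.95 = (-14.15, -6.25)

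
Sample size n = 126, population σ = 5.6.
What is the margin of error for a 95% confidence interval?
Margin of error = 0.98

Margin of error = z* · σ/√n
= 1.960 · 5.6/√126
= 1.960 · 5.6/11.2250
= 0.98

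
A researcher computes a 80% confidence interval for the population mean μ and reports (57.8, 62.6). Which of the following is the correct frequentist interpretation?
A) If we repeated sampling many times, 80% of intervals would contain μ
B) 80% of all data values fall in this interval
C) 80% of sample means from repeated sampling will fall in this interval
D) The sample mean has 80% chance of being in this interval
A

A) Correct — this is the frequentist long-run coverage interpretation.
B) Wrong — a CI is about the parameter μ, not individual data values.
C) Wrong — coverage applies to intervals containing μ, not to future x̄ values.
D) Wrong — x̄ is observed and sits in the interval by construction.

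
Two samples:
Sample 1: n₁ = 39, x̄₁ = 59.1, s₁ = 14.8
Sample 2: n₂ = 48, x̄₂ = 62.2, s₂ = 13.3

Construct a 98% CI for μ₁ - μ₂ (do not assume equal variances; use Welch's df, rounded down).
(-10.35, 4.15)

Difference: x̄₁ - x̄₂ = -3.10
SE = √(s₁²/n₁ + s₂²/n₂) = √(14.8²/39 + 13.3²/48) = 3.0499
df = 77.32 → 77 (Welch–Satterthwaite, rounded down)
t* = 2.376

CI: -3.10 ± 2.376 · 3.0499 = -3.10 ± 7.25 = (-10.35, 4.15)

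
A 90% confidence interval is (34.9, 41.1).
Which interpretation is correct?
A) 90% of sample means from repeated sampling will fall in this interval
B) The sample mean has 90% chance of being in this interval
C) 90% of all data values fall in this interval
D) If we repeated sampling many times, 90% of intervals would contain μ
D

A) Wrong — coverage applies to intervals containing μ, not to future x̄ values.
B) Wrong — x̄ is observed and sits in the interval by construction.
C) Wrong — a CI is about the parameter μ, not individual data values.
D) Correct — this is the frequentist long-run coverage interpretation.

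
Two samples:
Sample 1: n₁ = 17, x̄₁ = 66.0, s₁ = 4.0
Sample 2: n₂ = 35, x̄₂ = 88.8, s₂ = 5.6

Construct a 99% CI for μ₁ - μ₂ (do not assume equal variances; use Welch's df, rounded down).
(-26.46, -19.14)

Difference: x̄₁ - x̄₂ = -22.80
SE = √(s₁²/n₁ + s₂²/n₂) = √(4.0²/17 + 5.6²/35) = 1.3554
df = 42.74 → 42 (Welch–Satterthwaite, rounded down)
t* = 2.698

CI: -22.80 ± 2.698 · 1.3554 = -22.80 ± 3.66 = (-26.46, -19.14)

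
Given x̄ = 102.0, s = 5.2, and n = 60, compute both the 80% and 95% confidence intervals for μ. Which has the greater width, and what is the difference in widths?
95% CI is wider by 0.95

df = 59
80% CI: t* = 1.296, (101.13, 102.87), width = 2 · t* · s/√n = 1.74
95% CI: t* = 2.001, (100.66, 103.34), width = 2 · t* · s/√n = 2.69

The 95% CI is wider by 2.69 - 1.74 = 0.95.
Higher confidence requires a wider interval.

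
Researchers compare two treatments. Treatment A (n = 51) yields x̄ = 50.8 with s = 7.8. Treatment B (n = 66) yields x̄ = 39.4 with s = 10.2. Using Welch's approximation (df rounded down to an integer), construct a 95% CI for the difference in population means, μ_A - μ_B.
(8.10, 14.70)

Difference: x̄₁ - x̄₂ = 11.40
SE = √(s₁²/n₁ + s₂²/n₂) = √(7.8²/51 + 10.2²/66) = 1.6641
df = 114.99 → 114 (Welch–Satterthwaite, rounded down)
t* = 1.981

CI: 11.40 ± 1.981 · 1.6641 = 11.40 ± 3.30 = (8.10, 14.70)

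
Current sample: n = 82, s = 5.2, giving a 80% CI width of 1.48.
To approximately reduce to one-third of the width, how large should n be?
n ≈ 738

CI width ∝ 1/√n
To reduce width by factor 3, need √n to grow by 3 → need 3² = 9 times as many samples.

Current: n = 82, width = 1.48
New: n = 738, width ≈ 0.49

Width reduced by factor of 1.48/0.49 = 3.02.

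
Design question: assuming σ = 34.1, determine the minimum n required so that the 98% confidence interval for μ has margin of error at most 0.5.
n ≥ 25165

For margin E ≤ 0.5:
n ≥ (z* · σ / E)²
n ≥ (2.326 · 34.1 / 0.5)²
n ≥ 25164.49

Minimum n = 25165 (rounding up)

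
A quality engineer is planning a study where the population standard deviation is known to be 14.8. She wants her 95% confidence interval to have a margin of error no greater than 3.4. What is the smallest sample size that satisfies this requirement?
n ≥ 73

For margin E ≤ 3.4:
n ≥ (z* · σ / E)²
n ≥ (1.960 · 14.8 / 3.4)²
n ≥ 72.79

Minimum n = 73 (rounding up)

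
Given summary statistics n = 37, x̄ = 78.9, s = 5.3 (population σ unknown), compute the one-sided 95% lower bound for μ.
μ ≥ 77.43

Lower bound (one-sided):
t* = 1.688 (one-sided for 95%)
Lower bound = x̄ - t* · s/√n = 78.9 - 1.688 · 5.3/√37 = 77.43

We are 95% confident that μ ≥ 77.43.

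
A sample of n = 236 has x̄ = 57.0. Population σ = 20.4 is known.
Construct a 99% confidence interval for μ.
(53.58, 60.42)

z-interval (σ known):
z* = 2.576 for 99% confidence

Margin of error = z* · σ/√n = 2.576 · 20.4/√236 = 3.42

CI: (57.0 - 3.42, 57.0 + 3.42) = (53.58, 60.42)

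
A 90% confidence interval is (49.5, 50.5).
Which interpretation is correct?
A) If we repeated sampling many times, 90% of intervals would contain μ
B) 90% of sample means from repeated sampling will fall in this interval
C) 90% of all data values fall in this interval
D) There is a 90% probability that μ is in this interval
A

A) Correct — this is the frequentist long-run coverage interpretation.
B) Wrong — coverage applies to intervals containing μ, not to future x̄ values.
C) Wrong — a CI is about the parameter μ, not individual data values.
D) Wrong — μ is fixed; the randomness lives in the interval, not in μ.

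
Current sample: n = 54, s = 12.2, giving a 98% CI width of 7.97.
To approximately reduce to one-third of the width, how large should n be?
n ≈ 486

CI width ∝ 1/√n
To reduce width by factor 3, need √n to grow by 3 → need 3² = 9 times as many samples.

Current: n = 54, width = 7.97
New: n = 486, width ≈ 2.58

Width reduced by factor of 7.97/2.58 = 3.09.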